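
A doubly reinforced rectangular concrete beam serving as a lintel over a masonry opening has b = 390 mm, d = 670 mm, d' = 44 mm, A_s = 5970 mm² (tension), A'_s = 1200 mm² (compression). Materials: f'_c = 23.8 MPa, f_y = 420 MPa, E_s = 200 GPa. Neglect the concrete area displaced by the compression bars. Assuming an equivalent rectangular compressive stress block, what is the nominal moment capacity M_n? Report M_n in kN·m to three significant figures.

Assume both tension and compression steel yield.
Net tension couple steel: A_s − A'_s = 4770 mm².
a = (A_s − A'_s) f_y / (0.85 f'_c b) = 2003400/(0.85 × 23.8 × 390) = 253.93 mm.
c = a/β₁ = 253.93/0.85 = 298.74 mm; ε'_s = 0.003(c − d')/c = 0.0026 ≥ f_y/E_s = 0.0021, so compression steel does yield.
M_n = (A_s − A'_s) f_y (d − a/2) + A'_s f_y (d − d') = [2003400 × (670 − 126.965) + 504000 × (670 − 44)] × 10⁻⁶ = 1087.92 + 315.50 = 1403.42 kN·m.

M_n ≈ 1400 kN·m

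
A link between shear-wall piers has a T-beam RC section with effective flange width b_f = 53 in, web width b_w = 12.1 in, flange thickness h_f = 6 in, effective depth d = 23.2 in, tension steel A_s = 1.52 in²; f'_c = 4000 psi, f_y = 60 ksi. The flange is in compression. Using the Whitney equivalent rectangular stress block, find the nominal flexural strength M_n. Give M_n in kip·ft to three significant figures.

M_n ≈ 174 kip·ft

Tension: T = A_s f_y = 1.52 × 60 = 91.2 kips.
Try a within the flange: a = T/(0.85 f'_c b_f) = 91.2/(0.85 × 4 × 53) = 0.506 in.
Since a = 0.506 ≤ h_f = 6 in, the stress block lies entirely in the flange; analyse as a rectangular beam of width b_f.
M_n = T(d − a/2) = 91.2 × (23.2 − 0.253) = 2092.8 kip·in.
M_n = 2092.8/12 = 174.40 kip·ft.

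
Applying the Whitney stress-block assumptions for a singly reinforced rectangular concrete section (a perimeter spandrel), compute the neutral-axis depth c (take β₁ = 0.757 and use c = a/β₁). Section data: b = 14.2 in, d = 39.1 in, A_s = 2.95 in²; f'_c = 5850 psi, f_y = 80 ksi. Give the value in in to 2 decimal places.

c ≈ 4.42 in

T = A_s f_y = 2.95 × 80 = 236 kips.
a = T/(0.85 f'_c b) = 236/(0.85 × 5.85 × 14.2) = 3.3423 in.
With β₁ = 0.757, c = a/β₁ = 3.3423/0.757 = 4.42 in.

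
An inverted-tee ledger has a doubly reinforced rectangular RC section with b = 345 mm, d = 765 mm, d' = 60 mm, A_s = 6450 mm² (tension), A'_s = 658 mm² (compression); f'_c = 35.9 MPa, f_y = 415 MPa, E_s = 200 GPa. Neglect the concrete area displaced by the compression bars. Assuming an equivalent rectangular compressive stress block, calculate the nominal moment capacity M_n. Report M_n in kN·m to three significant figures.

M_n ≈ 1760 kN·m

Assume both tension and compression steel yield.
Net tension couple steel: A_s − A'_s = 5792 mm².
a = (A_s − A'_s) f_y / (0.85 f'_c b) = 2403680/(0.85 × 35.9 × 345) = 228.32 mm.
c = a/β₁ = 228.32/0.794 = 287.56 mm; ε'_s = 0.003(c − d')/c = 0.0024 ≥ f_y/E_s = 0.0021, so compression steel does yield.
M_n = (A_s − A'_s) f_y (d − a/2) + A'_s f_y (d − d') = [2403680 × (765 − 114.16) + 273070 × (765 − 60)] × 10⁻⁶ = 1564.41 + 192.51 = 1756.92 kN·m.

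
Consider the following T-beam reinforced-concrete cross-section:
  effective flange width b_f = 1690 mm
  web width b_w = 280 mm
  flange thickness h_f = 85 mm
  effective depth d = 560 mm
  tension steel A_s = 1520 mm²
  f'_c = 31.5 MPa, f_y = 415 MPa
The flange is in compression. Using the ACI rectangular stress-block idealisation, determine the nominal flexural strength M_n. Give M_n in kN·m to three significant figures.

Tension: T = A_s f_y = 1520 × 415 = 630800 N.
Try a within the flange: a = T/(0.85 f'_c b_f) = 630800/(0.85 × 31.5 × 1690) = 13.94 mm.
Since a = 13.94 ≤ h_f = 85 mm, the stress block lies entirely in the flange; analyse as a rectangular beam of width b_f.
M_n = T(d − a/2) = 630800 × (560 − 6.97) = 348.85 × 10⁶ N·mm.
M_n = 348.85 kN·m.

M_n ≈ 349 kN·m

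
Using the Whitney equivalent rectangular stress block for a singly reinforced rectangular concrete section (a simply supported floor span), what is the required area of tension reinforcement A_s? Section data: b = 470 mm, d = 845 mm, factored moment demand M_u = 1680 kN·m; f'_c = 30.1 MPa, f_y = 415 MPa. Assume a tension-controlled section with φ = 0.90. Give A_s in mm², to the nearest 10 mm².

M_n = M_u/φ = 1680/0.90 = 1866.67 kN·m.
With M_n = 0.85 f'_c a b (d − a/2), solve the quadratic for a:
a = d − √(d² − 2M_n/(0.85 f'_c b)) = 845 − √(845² − 2 × 1866.67×10⁶/(0.85 × 30.1 × 470)) = 209.74 mm.
A_s = 0.85 f'_c a b / f_y = 0.85 × 30.1 × 209.74 × 470 / 415 = 6077.4 mm².

A_s ≈ 6080 mm²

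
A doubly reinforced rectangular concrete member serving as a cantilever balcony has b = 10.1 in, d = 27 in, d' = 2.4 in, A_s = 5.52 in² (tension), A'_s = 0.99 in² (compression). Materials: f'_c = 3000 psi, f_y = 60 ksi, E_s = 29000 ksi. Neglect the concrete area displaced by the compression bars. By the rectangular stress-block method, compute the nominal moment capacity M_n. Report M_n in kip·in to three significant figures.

Assume both steels yield.
a = (A_s − A'_s) f_y/(0.85 f'_c b) = (5.52 − 0.99) × 60/(0.85 × 3 × 10.1) = 10.553 in.
c = a/β₁ = 10.553/0.85 = 12.415 in; ε'_s = 0.003(c − d')/c = 0.0024 ≥ ε_y = 0.0021, so the compression steel yields.
M_n = (A_s − A'_s) f_y (d − a/2) + A'_s f_y (d − d') = 271.8 × (27 − 5.2765) + 59.4 × (27 − 2.4) = 5904.4 + 1461.2 = 7365.6 kip·in.

M_n ≈ 7370 kip·in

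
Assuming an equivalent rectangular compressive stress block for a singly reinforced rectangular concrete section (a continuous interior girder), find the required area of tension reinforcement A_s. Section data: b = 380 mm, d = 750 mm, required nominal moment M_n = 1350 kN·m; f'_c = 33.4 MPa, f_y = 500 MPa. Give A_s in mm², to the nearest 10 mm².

With M_n = 0.85 f'_c a b (d − a/2), solve the quadratic for a:
a = d − √(d² − 2M_n/(0.85 f'_c b)) = 750 − √(750² − 2 × 1350×10⁶/(0.85 × 33.4 × 380)) = 191.23 mm.
A_s = 0.85 f'_c a b / f_y = 0.85 × 33.4 × 191.23 × 380 / 500 = 4126.1 mm².

A_s ≈ 4130 mm²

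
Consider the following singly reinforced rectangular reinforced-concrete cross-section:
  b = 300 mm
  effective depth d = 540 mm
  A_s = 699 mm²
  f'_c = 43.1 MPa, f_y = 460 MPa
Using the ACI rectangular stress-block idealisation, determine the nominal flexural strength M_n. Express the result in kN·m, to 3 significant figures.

T = A_s f_y = 699 × 460 = 321540 N = 321.54 kN.
From C = T: a = T/(0.85 f'_c b) = 321540/(0.85 × 43.1 × 300) = 29.26 mm.
M_n = T(d − a/2) = 321.54 kN × (540 − 14.63) mm = 168.93 kN·m.

M_n ≈ 169 kN·m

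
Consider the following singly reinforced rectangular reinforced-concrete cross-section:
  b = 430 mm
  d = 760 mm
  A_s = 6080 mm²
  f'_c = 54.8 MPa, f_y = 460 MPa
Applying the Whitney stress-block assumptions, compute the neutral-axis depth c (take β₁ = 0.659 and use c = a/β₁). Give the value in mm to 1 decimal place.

c ≈ 211.9 mm

T = A_s f_y = 6080 × 460 = 2796800 N = 2796.8 kN.
Setting C = 0.85 f'_c a b equal to T: a = 2796800/(0.85 × 54.8 × 430) = 139.635 mm.
With β₁ = 0.659, c = a/β₁ = 139.635/0.659 = 211.9 mm.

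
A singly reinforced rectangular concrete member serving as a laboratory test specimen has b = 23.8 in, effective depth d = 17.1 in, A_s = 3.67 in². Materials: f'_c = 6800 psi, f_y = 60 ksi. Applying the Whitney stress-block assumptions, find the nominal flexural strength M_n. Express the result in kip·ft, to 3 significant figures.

T = A_s f_y = 3.67 × 60 = 220.2 kips.
a = T/(0.85 f'_c b) = 220.2/(0.85 × 6.8 × 23.8) = 1.601 in.
M_n = T(d − a/2) = 220.2 × (17.1 − 0.8005) = 3589.1 kip·in = 3589.1/12 = 299.09 kip·ft.

M_n ≈ 299 kip·ft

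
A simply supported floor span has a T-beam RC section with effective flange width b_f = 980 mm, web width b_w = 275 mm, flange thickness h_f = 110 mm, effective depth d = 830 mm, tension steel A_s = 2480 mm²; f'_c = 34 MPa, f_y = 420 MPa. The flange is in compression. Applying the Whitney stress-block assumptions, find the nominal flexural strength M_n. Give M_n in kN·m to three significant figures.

Tension: T = A_s f_y = 2480 × 420 = 1041600 N.
Try a within the flange: a = T/(0.85 f'_c b_f) = 1041600/(0.85 × 34 × 980) = 36.78 mm.
Since a = 36.78 ≤ h_f = 110 mm, the stress block lies entirely in the flange; analyse as a rectangular beam of width b_f.
M_n = T(d − a/2) = 1041600 × (830 − 18.39) = 845.37 × 10⁶ N·mm.
M_n = 845.37 kN·m.

M_n ≈ 845 kN·m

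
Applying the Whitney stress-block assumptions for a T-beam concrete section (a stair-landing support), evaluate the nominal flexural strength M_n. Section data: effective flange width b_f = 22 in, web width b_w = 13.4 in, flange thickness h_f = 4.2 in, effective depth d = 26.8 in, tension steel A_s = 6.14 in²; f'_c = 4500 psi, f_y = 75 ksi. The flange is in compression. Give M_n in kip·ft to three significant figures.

M_n ≈ 920 kip·ft

Tension: T = A_s f_y = 6.14 × 75 = 460.5 kips.
Try a within the flange: a = T/(0.85 f'_c b_f) = 460.5/(0.85 × 4.5 × 22) = 5.472 in.
a = 5.472 > h_f = 4.2 in: the block extends into the web. Split into flange-overhang and web parts.
C_f = 0.85 f'_c (b_f − b_w) h_f = 0.85 × 4.5 × (22 − 13.4) × 4.2 = 138.2 kips.
Remaining web compression depth: a_w = (T − C_f)/(0.85 f'_c b_w) = (460.5 − 138.2)/(0.85 × 4.5 × 13.4) = 6.288 in.
M_n = C_f(d − h_f/2) + (T − C_f)(d − a_w/2) = 138.2 × (26.8 − 2.1) + 322.3 × (26.8 − 3.144) = 3413.5 + 7624.3 = 11037.8 kip·in.
M_n = 11037.8/12 = 919.82 kip·ft.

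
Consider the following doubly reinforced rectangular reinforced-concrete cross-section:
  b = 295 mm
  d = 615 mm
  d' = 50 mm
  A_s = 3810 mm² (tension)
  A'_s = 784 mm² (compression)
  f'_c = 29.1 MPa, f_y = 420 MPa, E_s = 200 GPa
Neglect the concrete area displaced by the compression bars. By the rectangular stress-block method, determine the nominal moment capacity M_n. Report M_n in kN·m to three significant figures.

Assume both tension and compression steel yield.
Net tension couple steel: A_s − A'_s = 3026 mm².
a = (A_s − A'_s) f_y / (0.85 f'_c b) = 1270920/(0.85 × 29.1 × 295) = 174.17 mm.
c = a/β₁ = 174.17/0.842 = 206.85 mm; ε'_s = 0.003(c − d')/c = 0.0023 ≥ f_y/E_s = 0.0021, so compression steel does yield.
M_n = (A_s − A'_s) f_y (d − a/2) + A'_s f_y (d − d') = [1270920 × (615 − 87.085) + 329280 × (615 − 50)] × 10⁻⁶ = 670.94 + 186.04 = 856.98 kN·m.

M_n ≈ 857 kN·m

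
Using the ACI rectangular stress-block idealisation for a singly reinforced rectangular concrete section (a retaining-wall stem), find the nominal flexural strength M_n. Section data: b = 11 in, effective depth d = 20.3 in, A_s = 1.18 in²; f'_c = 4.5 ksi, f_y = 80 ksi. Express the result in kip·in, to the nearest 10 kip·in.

T = A_s f_y = 1.18 × 80 = 94.4 kips.
a = T/(0.85 f'_c b) = 94.4/(0.85 × 4.5 × 11) = 2.244 in.
M_n = T(d − a/2) = 94.4 × (20.3 − 1.122) = 1810.4 kip·in.

M_n ≈ 1810 kip·in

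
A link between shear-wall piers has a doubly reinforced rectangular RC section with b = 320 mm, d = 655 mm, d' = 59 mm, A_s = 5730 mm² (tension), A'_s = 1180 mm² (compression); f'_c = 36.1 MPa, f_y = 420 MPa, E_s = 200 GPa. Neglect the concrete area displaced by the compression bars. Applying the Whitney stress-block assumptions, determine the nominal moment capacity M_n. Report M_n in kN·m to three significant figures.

M_n ≈ 1360 kN·m

Assume both tension and compression steel yield.
Net tension couple steel: A_s − A'_s = 4550 mm².
a = (A_s − A'_s) f_y / (0.85 f'_c b) = 1911000/(0.85 × 36.1 × 320) = 194.62 mm.
c = a/β₁ = 194.62/0.792 = 245.73 mm; ε'_s = 0.003(c − d')/c = 0.0023 ≥ f_y/E_s = 0.0021, so compression steel does yield.
M_n = (A_s − A'_s) f_y (d − a/2) + A'_s f_y (d − d') = [1911000 × (655 − 97.31) + 495600 × (655 − 59)] × 10⁻⁶ = 1065.75 + 295.38 = 1361.13 kN·m.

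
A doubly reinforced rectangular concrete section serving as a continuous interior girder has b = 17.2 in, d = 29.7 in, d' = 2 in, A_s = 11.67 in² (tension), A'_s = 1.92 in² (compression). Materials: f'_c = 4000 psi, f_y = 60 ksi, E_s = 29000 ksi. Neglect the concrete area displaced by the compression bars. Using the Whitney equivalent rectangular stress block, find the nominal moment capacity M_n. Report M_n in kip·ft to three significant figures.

M_n ≈ 1470 kip·ft

Assume both steels yield.
a = (A_s − A'_s) f_y/(0.85 f'_c b) = (11.67 − 1.92) × 60/(0.85 × 4 × 17.2) = 10.003 in.
c = a/β₁ = 10.003/0.85 = 11.768 in; ε'_s = 0.003(c − d')/c = 0.0025 ≥ ε_y = 0.0021, so the compression steel yields.
M_n = (A_s − A'_s) f_y (d − a/2) + A'_s f_y (d − d') = 585 × (29.7 − 5.0015) + 115.2 × (29.7 − 2) = 14448.6 + 3191.0 = 17639.6 kip·in = 17639.6/12 = 1469.97 kip·ft.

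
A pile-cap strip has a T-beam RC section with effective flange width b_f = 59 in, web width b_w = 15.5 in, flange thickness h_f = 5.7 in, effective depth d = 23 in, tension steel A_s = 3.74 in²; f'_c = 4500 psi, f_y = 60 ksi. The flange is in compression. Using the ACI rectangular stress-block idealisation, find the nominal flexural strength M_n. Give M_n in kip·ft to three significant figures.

Tension: T = A_s f_y = 3.74 × 60 = 224.4 kips.
Try a within the flange: a = T/(0.85 f'_c b_f) = 224.4/(0.85 × 4.5 × 59) = 0.994 in.
Since a = 0.994 ≤ h_f = 5.7 in, the stress block lies entirely in the flange; analyse as a rectangular beam of width b_f.
M_n = T(d − a/2) = 224.4 × (23 − 0.497) = 5049.7 kip·in.
M_n = 5049.7/12 = 420.81 kip·ft.

M_n ≈ 421 kip·ft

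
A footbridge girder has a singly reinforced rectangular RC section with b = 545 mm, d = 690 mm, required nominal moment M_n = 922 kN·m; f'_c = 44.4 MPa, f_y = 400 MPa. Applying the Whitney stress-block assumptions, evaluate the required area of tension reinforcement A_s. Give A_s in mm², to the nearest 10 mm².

A_s ≈ 3510 mm²

With M_n = 0.85 f'_c a b (d − a/2), solve the quadratic for a:
a = d − √(d² − 2M_n/(0.85 f'_c b)) = 690 − √(690² − 2 × 922×10⁶/(0.85 × 44.4 × 545)) = 68.35 mm.
A_s = 0.85 f'_c a b / f_y = 0.85 × 44.4 × 68.35 × 545 / 400 = 3514.6 mm².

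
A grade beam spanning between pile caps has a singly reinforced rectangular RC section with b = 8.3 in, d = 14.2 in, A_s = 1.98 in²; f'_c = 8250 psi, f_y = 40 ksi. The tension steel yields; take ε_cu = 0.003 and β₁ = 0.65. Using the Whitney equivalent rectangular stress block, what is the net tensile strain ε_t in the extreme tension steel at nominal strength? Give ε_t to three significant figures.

a = A_s f_y/(0.85 f'_c b) = 1.361 in.
β₁ = 0.65, so c = a/β₁ = 1.361/0.65 = 2.094 in.
From the linear strain diagram with ε_cu = 0.003: ε_t = 0.003 (d − c)/c = 0.003 × (14.2 − 2.094)/2.094 = 0.0173.
Since ε_t ≥ 0.005, the section is tension-controlled.

ε_t ≈ 0.0173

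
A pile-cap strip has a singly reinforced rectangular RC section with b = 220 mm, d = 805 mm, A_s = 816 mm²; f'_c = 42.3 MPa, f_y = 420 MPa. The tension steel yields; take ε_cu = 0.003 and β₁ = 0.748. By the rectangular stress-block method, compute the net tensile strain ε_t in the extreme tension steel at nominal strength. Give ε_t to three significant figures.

ε_t ≈ 0.0387

a = A_s f_y/(0.85 f'_c b) = 43.33 mm.
β₁ = 0.748, so c = a/β₁ = 43.33/0.748 = 57.93 mm.
From the linear strain diagram with ε_cu = 0.003: ε_t = 0.003 (d − c)/c = 0.003 × (805 − 57.93)/57.93 = 0.0387.
Since ε_t ≥ 0.005, the section is tension-controlled.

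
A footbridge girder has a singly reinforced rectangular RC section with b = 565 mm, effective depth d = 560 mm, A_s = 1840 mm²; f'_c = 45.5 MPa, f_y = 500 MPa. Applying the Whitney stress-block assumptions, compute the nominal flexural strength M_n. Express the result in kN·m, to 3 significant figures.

T = A_s f_y = 1840 × 500 = 920000 N = 920 kN.
From C = T: a = T/(0.85 f'_c b) = 920000/(0.85 × 45.5 × 565) = 42.10 mm.
M_n = T(d − a/2) = 920 kN × (560 − 21.05) mm = 495.83 kN·m.

M_n ≈ 496 kN·m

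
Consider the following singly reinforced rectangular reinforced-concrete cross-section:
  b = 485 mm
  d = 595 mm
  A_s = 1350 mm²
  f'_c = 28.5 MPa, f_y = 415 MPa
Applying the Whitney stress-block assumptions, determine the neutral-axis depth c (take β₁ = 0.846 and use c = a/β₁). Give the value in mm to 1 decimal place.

c ≈ 56.4 mm

T = A_s f_y = 1350 × 415 = 560250 N = 560.25 kN.
Setting C = 0.85 f'_c a b equal to T: a = 560250/(0.85 × 28.5 × 485) = 47.684 mm.
With β₁ = 0.846, c = a/β₁ = 47.684/0.846 = 56.4 mm.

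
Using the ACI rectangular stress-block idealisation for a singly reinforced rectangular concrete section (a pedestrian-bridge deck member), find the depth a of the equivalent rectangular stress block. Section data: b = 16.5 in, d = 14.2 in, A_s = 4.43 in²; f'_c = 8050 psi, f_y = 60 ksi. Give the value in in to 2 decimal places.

T = A_s f_y = 4.43 × 60 = 265.8 kips.
a = T/(0.85 f'_c b) = 265.8/(0.85 × 8.05 × 16.5) = 2.35 in.

a ≈ 2.35 in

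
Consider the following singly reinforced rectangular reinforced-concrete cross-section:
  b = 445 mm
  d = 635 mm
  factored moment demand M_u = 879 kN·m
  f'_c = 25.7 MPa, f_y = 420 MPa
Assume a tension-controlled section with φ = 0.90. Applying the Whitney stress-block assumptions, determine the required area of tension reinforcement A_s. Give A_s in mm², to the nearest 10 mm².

A_s ≈ 4290 mm²

M_n = M_u/φ = 879/0.90 = 976.667 kN·m.
With M_n = 0.85 f'_c a b (d − a/2), solve the quadratic for a:
a = d − √(d² − 2M_n/(0.85 f'_c b)) = 635 − √(635² − 2 × 976.667×10⁶/(0.85 × 25.7 × 445)) = 185.24 mm.
A_s = 0.85 f'_c a b / f_y = 0.85 × 25.7 × 185.24 × 445 / 420 = 4287.4 mm².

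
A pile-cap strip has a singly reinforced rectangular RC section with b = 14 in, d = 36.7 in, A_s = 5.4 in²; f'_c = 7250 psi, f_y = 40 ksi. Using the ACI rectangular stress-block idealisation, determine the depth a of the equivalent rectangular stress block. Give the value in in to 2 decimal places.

a ≈ 2.50 in

T = A_s f_y = 5.4 × 40 = 216 kips.
a = T/(0.85 f'_c b) = 216/(0.85 × 7.25 × 14) = 2.50 in.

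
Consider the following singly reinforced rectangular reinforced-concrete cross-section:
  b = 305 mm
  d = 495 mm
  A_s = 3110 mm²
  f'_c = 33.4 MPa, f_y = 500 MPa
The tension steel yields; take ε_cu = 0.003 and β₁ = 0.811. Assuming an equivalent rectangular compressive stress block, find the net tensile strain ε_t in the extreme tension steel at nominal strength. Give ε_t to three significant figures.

a = A_s f_y/(0.85 f'_c b) = 179.58 mm.
β₁ = 0.811, so c = a/β₁ = 179.58/0.811 = 221.43 mm.
From the linear strain diagram with ε_cu = 0.003: ε_t = 0.003 (d − c)/c = 0.003 × (495 − 221.43)/221.43 = 0.00371.
ε_t < 0.004 — the section is over-reinforced for flexure under ACI limits.

ε_t ≈ 0.00371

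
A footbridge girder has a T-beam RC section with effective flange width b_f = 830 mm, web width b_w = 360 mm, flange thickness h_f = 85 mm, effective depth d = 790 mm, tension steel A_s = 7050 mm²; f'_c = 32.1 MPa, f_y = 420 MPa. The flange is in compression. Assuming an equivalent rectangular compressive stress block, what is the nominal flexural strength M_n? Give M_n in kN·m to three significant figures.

M_n ≈ 2110 kN·m

Tension: T = A_s f_y = 7050 × 420 = 2961000 N.
Try a within the flange: a = T/(0.85 f'_c b_f) = 2961000/(0.85 × 32.1 × 830) = 130.75 mm.
a = 130.75 > h_f = 85 mm: the block extends into the web. Split into flange-overhang and web parts.
C_f = 0.85 f'_c (b_f − b_w) h_f = 0.85 × 32.1 × (830 − 360) × 85 = 1090036 N.
Remaining web compression depth: a_w = (T − C_f)/(0.85 f'_c b_w) = (2961000 − 1090036)/(0.85 × 32.1 × 360) = 190.48 mm.
M_n = C_f(d − h_f/2) + (T − C_f)(d − a_w/2) = 1090036 × (790 − 42.5) + 1870964 × (790 − 95.24) = 814.80 + 1299.87 = 2114.67 × 10⁶ N·mm.
M_n = 2114.67 kN·m.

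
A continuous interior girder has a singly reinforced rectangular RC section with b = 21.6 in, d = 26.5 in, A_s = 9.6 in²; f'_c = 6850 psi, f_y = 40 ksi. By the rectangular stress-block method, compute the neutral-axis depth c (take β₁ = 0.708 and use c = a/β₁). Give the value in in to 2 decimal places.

c ≈ 4.31 in

T = A_s f_y = 9.6 × 40 = 384 kips.
a = T/(0.85 f'_c b) = 384/(0.85 × 6.85 × 21.6) = 3.0533 in.
With β₁ = 0.708, c = a/β₁ = 3.0533/0.708 = 4.31 in.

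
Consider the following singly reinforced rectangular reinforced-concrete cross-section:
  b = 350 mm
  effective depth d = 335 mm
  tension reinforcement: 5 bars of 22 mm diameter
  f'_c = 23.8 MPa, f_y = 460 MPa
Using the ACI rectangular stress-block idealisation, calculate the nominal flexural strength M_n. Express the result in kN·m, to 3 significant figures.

A_s = 5 × 380 = 1900 mm².
T = A_s f_y = 1900 × 460 = 874000 N = 874 kN.
From C = T: a = T/(0.85 f'_c b) = 874000/(0.85 × 23.8 × 350) = 123.44 mm.
M_n = T(d − a/2) = 874 kN × (335 − 61.72) mm = 238.85 kN·m.

M_n ≈ 239 kN·m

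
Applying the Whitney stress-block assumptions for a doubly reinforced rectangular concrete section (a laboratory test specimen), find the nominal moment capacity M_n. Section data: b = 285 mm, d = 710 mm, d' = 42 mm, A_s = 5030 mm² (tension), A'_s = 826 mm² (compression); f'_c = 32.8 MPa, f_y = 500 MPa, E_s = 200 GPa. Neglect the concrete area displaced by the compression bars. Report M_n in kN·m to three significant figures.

Assume both tension and compression steel yield.
Net tension couple steel: A_s − A'_s = 4204 mm².
a = (A_s − A'_s) f_y / (0.85 f'_c b) = 2102000/(0.85 × 32.8 × 285) = 264.54 mm.
c = a/β₁ = 264.54/0.816 = 324.19 mm; ε'_s = 0.003(c − d')/c = 0.0026 ≥ f_y/E_s = 0.0025, so compression steel does yield.
M_n = (A_s − A'_s) f_y (d − a/2) + A'_s f_y (d − d') = [2102000 × (710 − 132.27) + 413000 × (710 − 42)] × 10⁻⁶ = 1214.39 + 275.88 = 1490.27 kN·m.

M_n ≈ 1490 kN·m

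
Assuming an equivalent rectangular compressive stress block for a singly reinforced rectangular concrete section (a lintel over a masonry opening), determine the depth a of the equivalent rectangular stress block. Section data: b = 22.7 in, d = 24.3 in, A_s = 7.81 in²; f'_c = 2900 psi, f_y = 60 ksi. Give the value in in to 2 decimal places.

a ≈ 8.37 in

T = A_s f_y = 7.81 × 60 = 468.6 kips.
a = T/(0.85 f'_c b) = 468.6/(0.85 × 2.9 × 22.7) = 8.37 in.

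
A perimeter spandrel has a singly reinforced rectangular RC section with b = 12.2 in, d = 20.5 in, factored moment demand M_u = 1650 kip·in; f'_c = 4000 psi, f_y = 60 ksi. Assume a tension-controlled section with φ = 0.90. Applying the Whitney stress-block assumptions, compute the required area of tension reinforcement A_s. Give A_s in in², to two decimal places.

M_n = M_u/φ = 1650/0.90 = 1833.33 kip·in.
From M_n = 0.85 f'_c a b (d − a/2):
a = d − √(d² − 2M_n/(0.85 f'_c b)) = 20.5 − √(20.5² − 2 × 1833.33/(0.85 × 4 × 12.2)) = 2.283 in.
A_s = 0.85 f'_c a b / f_y = 0.85 × 4 × 2.283 × 12.2 / 60 = 1.578 in².

A_s ≈ 1.58 in²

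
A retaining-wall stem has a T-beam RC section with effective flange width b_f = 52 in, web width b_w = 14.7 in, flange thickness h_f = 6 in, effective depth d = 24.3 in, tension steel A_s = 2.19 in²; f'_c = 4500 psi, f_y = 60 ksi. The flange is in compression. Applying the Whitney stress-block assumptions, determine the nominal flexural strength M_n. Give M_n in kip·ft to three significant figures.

Tension: T = A_s f_y = 2.19 × 60 = 131.4 kips.
Try a within the flange: a = T/(0.85 f'_c b_f) = 131.4/(0.85 × 4.5 × 52) = 0.661 in.
Since a = 0.661 ≤ h_f = 6 in, the stress block lies entirely in the flange; analyse as a rectangular beam of width b_f.
M_n = T(d − a/2) = 131.4 × (24.3 − 0.3305) = 3149.6 kip·in.
M_n = 3149.6/12 = 262.47 kip·ft.

M_n ≈ 262 kip·ft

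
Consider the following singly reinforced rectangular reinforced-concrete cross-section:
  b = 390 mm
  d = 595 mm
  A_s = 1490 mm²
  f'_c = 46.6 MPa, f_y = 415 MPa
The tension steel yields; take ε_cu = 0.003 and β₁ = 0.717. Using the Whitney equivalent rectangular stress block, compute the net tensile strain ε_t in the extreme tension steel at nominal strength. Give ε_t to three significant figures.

a = A_s f_y/(0.85 f'_c b) = 40.03 mm.
β₁ = 0.717, so c = a/β₁ = 40.03/0.717 = 55.83 mm.
From the linear strain diagram with ε_cu = 0.003: ε_t = 0.003 (d − c)/c = 0.003 × (595 − 55.83)/55.83 = 0.0290.
Since ε_t ≥ 0.005, the section is tension-controlled.

ε_t ≈ 0.0290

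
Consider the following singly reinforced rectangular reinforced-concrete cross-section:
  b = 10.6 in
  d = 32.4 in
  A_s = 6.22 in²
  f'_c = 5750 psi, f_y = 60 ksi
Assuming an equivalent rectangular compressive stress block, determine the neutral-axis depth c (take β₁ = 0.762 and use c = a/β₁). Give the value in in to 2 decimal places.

c ≈ 9.45 in

T = A_s f_y = 6.22 × 60 = 373.2 kips.
a = T/(0.85 f'_c b) = 373.2/(0.85 × 5.75 × 10.6) = 7.2036 in.
With β₁ = 0.762, c = a/β₁ = 7.2036/0.762 = 9.45 in.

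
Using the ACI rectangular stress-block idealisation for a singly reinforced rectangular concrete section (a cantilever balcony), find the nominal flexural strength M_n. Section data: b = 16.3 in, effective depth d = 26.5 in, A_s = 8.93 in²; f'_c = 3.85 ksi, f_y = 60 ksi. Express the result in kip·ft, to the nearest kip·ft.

M_n ≈ 959 kip·ft

T = A_s f_y = 8.93 × 60 = 535.8 kips.
a = T/(0.85 f'_c b) = 535.8/(0.85 × 3.85 × 16.3) = 10.045 in.
M_n = T(d − a/2) = 535.8 × (26.5 − 5.0225) = 11507.6 kip·in = 11507.6/12 = 958.97 kip·ft.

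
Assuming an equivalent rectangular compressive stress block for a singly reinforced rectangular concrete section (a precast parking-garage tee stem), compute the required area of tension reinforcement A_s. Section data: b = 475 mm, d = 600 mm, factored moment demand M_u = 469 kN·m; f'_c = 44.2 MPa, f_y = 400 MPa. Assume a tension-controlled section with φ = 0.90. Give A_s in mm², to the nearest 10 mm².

A_s ≈ 2270 mm²

M_n = M_u/φ = 469/0.90 = 521.111 kN·m.
With M_n = 0.85 f'_c a b (d − a/2), solve the quadratic for a:
a = d − √(d² − 2M_n/(0.85 f'_c b)) = 600 − √(600² − 2 × 521.111×10⁶/(0.85 × 44.2 × 475)) = 50.82 mm.
A_s = 0.85 f'_c a b / f_y = 0.85 × 44.2 × 50.82 × 475 / 400 = 2267.3 mm².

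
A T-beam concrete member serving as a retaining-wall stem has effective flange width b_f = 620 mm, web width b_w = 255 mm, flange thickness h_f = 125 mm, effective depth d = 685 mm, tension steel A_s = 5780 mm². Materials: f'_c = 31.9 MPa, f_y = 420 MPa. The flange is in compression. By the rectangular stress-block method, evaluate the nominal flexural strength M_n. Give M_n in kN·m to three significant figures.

Tension: T = A_s f_y = 5780 × 420 = 2427600 N.
Try a within the flange: a = T/(0.85 f'_c b_f) = 2427600/(0.85 × 31.9 × 620) = 144.40 mm.
a = 144.40 > h_f = 125 mm: the block extends into the web. Split into flange-overhang and web parts.
C_f = 0.85 f'_c (b_f − b_w) h_f = 0.85 × 31.9 × (620 − 255) × 125 = 1237122 N.
Remaining web compression depth: a_w = (T − C_f)/(0.85 f'_c b_w) = (2427600 − 1237122)/(0.85 × 31.9 × 255) = 172.18 mm.
M_n = C_f(d − h_f/2) + (T − C_f)(d − a_w/2) = 1237122 × (685 − 62.5) + 1190478 × (685 − 86.09) = 770.11 + 712.99 = 1483.10 × 10⁶ N·mm.
M_n = 1483.10 kN·m.

M_n ≈ 1480 kN·m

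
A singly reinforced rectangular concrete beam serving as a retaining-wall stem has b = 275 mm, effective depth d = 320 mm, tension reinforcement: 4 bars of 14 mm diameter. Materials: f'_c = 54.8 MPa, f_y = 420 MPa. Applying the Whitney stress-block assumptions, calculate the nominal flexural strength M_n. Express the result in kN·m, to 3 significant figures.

A_s = 4 × 154 = 616 mm².
T = A_s f_y = 616 × 420 = 258720 N = 258.72 kN.
From C = T: a = T/(0.85 f'_c b) = 258720/(0.85 × 54.8 × 275) = 20.20 mm.
M_n = T(d − a/2) = 258.72 kN × (320 − 10.1) mm = 80.18 kN·m.

M_n ≈ 80.2 kN·m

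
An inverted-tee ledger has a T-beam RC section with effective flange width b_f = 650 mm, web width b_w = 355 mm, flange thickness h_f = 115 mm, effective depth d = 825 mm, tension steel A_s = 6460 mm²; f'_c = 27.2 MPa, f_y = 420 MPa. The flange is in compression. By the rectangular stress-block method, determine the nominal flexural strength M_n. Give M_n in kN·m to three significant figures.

Tension: T = A_s f_y = 6460 × 420 = 2713200 N.
Try a within the flange: a = T/(0.85 f'_c b_f) = 2713200/(0.85 × 27.2 × 650) = 180.54 mm.
a = 180.54 > h_f = 115 mm: the block extends into the web. Split into flange-overhang and web parts.
C_f = 0.85 f'_c (b_f − b_w) h_f = 0.85 × 27.2 × (650 − 355) × 115 = 784346 N.
Remaining web compression depth: a_w = (T − C_f)/(0.85 f'_c b_w) = (2713200 − 784346)/(0.85 × 27.2 × 355) = 235.01 mm.
M_n = C_f(d − h_f/2) + (T − C_f)(d − a_w/2) = 784346 × (825 − 57.5) + 1928854 × (825 − 117.505) = 601.99 + 1364.65 = 1966.64 × 10⁶ N·mm.
M_n = 1966.64 kN·m.

M_n ≈ 1970 kN·m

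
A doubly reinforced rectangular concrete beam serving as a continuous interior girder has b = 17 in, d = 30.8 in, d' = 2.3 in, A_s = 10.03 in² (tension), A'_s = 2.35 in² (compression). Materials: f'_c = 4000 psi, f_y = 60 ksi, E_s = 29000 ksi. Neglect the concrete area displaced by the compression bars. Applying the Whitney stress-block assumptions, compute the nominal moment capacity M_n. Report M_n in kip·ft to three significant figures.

M_n ≈ 1360 kip·ft

Assume both steels yield.
a = (A_s − A'_s) f_y/(0.85 f'_c b) = (10.03 − 2.35) × 60/(0.85 × 4 × 17) = 7.972 in.
c = a/β₁ = 7.972/0.85 = 9.379 in; ε'_s = 0.003(c − d')/c = 0.0023 ≥ ε_y = 0.0021, so the compression steel yields.
M_n = (A_s − A'_s) f_y (d − a/2) + A'_s f_y (d − d') = 460.8 × (30.8 − 3.986) + 141 × (30.8 − 2.3) = 12355.9 + 4018.5 = 16374.4 kip·in = 16374.4/12 = 1364.53 kip·ft.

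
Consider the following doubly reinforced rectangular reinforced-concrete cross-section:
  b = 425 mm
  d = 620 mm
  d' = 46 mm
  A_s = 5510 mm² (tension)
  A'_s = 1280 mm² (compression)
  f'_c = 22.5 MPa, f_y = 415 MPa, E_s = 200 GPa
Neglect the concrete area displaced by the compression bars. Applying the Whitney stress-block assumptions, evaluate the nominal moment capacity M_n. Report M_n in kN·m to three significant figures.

M_n ≈ 1200 kN·m

Assume both tension and compression steel yield.
Net tension couple steel: A_s − A'_s = 4230 mm².
a = (A_s − A'_s) f_y / (0.85 f'_c b) = 1755450/(0.85 × 22.5 × 425) = 215.97 mm.
c = a/β₁ = 215.97/0.85 = 254.08 mm; ε'_s = 0.003(c − d')/c = 0.0025 ≥ f_y/E_s = 0.0021, so compression steel does yield.
M_n = (A_s − A'_s) f_y (d − a/2) + A'_s f_y (d − d') = [1755450 × (620 − 107.985) + 531200 × (620 − 46)] × 10⁻⁶ = 898.82 + 304.91 = 1203.73 kN·m.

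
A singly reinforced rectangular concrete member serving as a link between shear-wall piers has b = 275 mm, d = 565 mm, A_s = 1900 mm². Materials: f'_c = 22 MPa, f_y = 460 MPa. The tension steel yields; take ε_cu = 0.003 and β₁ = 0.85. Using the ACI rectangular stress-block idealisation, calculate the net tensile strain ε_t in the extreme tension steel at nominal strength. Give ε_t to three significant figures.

ε_t ≈ 0.00548

a = A_s f_y/(0.85 f'_c b) = 169.96 mm.
β₁ = 0.85, so c = a/β₁ = 169.96/0.85 = 199.95 mm.
From the linear strain diagram with ε_cu = 0.003: ε_t = 0.003 (d − c)/c = 0.003 × (565 − 199.95)/199.95 = 0.00548.
Since ε_t ≥ 0.005, the section is tension-controlled.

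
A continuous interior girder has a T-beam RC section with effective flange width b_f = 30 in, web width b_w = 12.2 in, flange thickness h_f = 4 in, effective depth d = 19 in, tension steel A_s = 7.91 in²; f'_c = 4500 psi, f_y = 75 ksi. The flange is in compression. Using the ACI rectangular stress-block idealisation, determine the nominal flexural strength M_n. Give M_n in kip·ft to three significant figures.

Tension: T = A_s f_y = 7.91 × 75 = 593.25 kips.
Try a within the flange: a = T/(0.85 f'_c b_f) = 593.25/(0.85 × 4.5 × 30) = 5.170 in.
a = 5.170 > h_f = 4 in: the block extends into the web. Split into flange-overhang and web parts.
C_f = 0.85 f'_c (b_f − b_w) h_f = 0.85 × 4.5 × (30 − 12.2) × 4 = 272.3 kips.
Remaining web compression depth: a_w = (T − C_f)/(0.85 f'_c b_w) = (593.25 − 272.3)/(0.85 × 4.5 × 12.2) = 6.878 in.
M_n = C_f(d − h_f/2) + (T − C_f)(d − a_w/2) = 272.3 × (19 − 2) + 320.95 × (19 − 3.439) = 4629.1 + 4994.3 = 9623.4 kip·in.
M_n = 9623.4/12 = 801.95 kip·ft.

M_n ≈ 802 kip·ft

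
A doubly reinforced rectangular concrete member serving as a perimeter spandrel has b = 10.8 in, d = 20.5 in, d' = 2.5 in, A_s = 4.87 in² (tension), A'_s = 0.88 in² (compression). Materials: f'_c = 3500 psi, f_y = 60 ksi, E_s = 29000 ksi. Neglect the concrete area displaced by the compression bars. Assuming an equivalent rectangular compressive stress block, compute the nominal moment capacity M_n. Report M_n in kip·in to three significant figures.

M_n ≈ 4970 kip·in

Assume both steels yield.
a = (A_s − A'_s) f_y/(0.85 f'_c b) = (4.87 − 0.88) × 60/(0.85 × 3.5 × 10.8) = 7.451 in.
c = a/β₁ = 7.451/0.85 = 8.766 in; ε'_s = 0.003(c − d')/c = 0.0021 ≥ ε_y = 0.0021, so the compression steel yields.
M_n = (A_s − A'_s) f_y (d − a/2) + A'_s f_y (d − d') = 239.4 × (20.5 − 3.7255) + 52.8 × (20.5 − 2.5) = 4015.8 + 950.4 = 4966.2 kip·in.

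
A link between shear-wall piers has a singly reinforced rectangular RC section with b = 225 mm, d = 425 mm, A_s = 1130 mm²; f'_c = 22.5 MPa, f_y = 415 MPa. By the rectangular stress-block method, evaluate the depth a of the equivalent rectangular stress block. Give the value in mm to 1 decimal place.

T = A_s f_y = 1130 × 415 = 468950 N = 468.95 kN.
Setting C = 0.85 f'_c a b equal to T: a = 468950/(0.85 × 22.5 × 225) = 109.0 mm.

a ≈ 109.0 mm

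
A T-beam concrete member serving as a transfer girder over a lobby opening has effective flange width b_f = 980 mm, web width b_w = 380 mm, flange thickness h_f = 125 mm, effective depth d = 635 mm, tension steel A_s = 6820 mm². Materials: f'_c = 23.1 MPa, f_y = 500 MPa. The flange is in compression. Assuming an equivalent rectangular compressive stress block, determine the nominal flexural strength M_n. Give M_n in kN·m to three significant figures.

Tension: T = A_s f_y = 6820 × 500 = 3410000 N.
Try a within the flange: a = T/(0.85 f'_c b_f) = 3410000/(0.85 × 23.1 × 980) = 177.21 mm.
a = 177.21 > h_f = 125 mm: the block extends into the web. Split into flange-overhang and web parts.
C_f = 0.85 f'_c (b_f − b_w) h_f = 0.85 × 23.1 × (980 − 380) × 125 = 1472625 N.
Remaining web compression depth: a_w = (T − C_f)/(0.85 f'_c b_w) = (3410000 − 1472625)/(0.85 × 23.1 × 380) = 259.66 mm.
M_n = C_f(d − h_f/2) + (T − C_f)(d − a_w/2) = 1472625 × (635 − 62.5) + 1937375 × (635 − 129.83) = 843.08 + 978.70 = 1821.78 × 10⁶ N·mm.
M_n = 1821.78 kN·m.

M_n ≈ 1820 kN·m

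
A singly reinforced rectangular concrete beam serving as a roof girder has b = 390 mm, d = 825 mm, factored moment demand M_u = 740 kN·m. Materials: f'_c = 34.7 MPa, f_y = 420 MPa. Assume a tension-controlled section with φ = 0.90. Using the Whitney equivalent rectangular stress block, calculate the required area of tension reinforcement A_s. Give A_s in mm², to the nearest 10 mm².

A_s ≈ 2510 mm²

M_n = M_u/φ = 740/0.90 = 822.222 kN·m.
With M_n = 0.85 f'_c a b (d − a/2), solve the quadratic for a:
a = d − √(d² − 2M_n/(0.85 f'_c b)) = 825 − √(825² − 2 × 822.222×10⁶/(0.85 × 34.7 × 390)) = 91.74 mm.
A_s = 0.85 f'_c a b / f_y = 0.85 × 34.7 × 91.74 × 390 / 420 = 2512.6 mm².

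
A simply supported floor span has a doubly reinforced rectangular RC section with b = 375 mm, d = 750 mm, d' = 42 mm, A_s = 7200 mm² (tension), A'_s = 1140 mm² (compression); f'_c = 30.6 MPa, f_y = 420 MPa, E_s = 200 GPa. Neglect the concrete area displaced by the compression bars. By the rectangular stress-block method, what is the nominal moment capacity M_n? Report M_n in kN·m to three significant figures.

M_n ≈ 1920 kN·m

Assume both tension and compression steel yield.
Net tension couple steel: A_s − A'_s = 6060 mm².
a = (A_s − A'_s) f_y / (0.85 f'_c b) = 2545200/(0.85 × 30.6 × 375) = 260.95 mm.
c = a/β₁ = 260.95/0.831 = 314.02 mm; ε'_s = 0.003(c − d')/c = 0.0026 ≥ f_y/E_s = 0.0021, so compression steel does yield.
M_n = (A_s − A'_s) f_y (d − a/2) + A'_s f_y (d − d') = [2545200 × (750 − 130.475) + 478800 × (750 − 42)] × 10⁻⁶ = 1576.82 + 338.99 = 1915.81 kN·m.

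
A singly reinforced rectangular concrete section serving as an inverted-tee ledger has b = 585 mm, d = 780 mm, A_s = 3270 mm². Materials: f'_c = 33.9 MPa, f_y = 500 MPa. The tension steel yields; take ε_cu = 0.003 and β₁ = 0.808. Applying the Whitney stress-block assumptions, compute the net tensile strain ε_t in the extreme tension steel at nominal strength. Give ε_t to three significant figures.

ε_t ≈ 0.0165

a = A_s f_y/(0.85 f'_c b) = 96.99 mm.
β₁ = 0.808, so c = a/β₁ = 96.99/0.808 = 120.04 mm.
From the linear strain diagram with ε_cu = 0.003: ε_t = 0.003 (d − c)/c = 0.003 × (780 − 120.04)/120.04 = 0.0165.
Since ε_t ≥ 0.005, the section is tension-controlled.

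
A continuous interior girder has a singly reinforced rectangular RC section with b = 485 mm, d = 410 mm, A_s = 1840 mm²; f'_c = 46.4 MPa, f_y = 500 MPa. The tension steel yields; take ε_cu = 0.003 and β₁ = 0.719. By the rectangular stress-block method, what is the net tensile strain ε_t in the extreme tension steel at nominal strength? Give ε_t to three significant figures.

a = A_s f_y/(0.85 f'_c b) = 48.10 mm.
β₁ = 0.719, so c = a/β₁ = 48.10/0.719 = 66.90 mm.
From the linear strain diagram with ε_cu = 0.003: ε_t = 0.003 (d − c)/c = 0.003 × (410 − 66.90)/66.90 = 0.0154.
Since ε_t ≥ 0.005, the section is tension-controlled.

ε_t ≈ 0.0154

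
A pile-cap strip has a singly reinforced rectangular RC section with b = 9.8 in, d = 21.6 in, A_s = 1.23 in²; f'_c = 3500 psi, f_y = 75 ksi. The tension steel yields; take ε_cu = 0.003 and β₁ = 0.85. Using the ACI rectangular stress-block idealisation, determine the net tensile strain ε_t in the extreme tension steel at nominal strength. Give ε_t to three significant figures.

ε_t ≈ 0.0144

a = A_s f_y/(0.85 f'_c b) = 3.164 in.
β₁ = 0.85, so c = a/β₁ = 3.164/0.85 = 3.722 in.
From the linear strain diagram with ε_cu = 0.003: ε_t = 0.003 (d − c)/c = 0.003 × (21.6 − 3.722)/3.722 = 0.0144.
Since ε_t ≥ 0.005, the section is tension-controlled.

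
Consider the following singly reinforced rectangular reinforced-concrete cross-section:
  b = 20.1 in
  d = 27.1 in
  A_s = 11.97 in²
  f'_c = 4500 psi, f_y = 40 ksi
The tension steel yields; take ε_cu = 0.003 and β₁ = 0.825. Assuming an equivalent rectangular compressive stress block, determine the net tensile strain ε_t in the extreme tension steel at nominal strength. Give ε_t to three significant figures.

a = A_s f_y/(0.85 f'_c b) = 6.228 in.
β₁ = 0.825, so c = a/β₁ = 6.228/0.825 = 7.549 in.
From the linear strain diagram with ε_cu = 0.003: ε_t = 0.003 (d − c)/c = 0.003 × (27.1 − 7.549)/7.549 = 0.00777.
Since ε_t ≥ 0.005, the section is tension-controlled.

ε_t ≈ 0.00777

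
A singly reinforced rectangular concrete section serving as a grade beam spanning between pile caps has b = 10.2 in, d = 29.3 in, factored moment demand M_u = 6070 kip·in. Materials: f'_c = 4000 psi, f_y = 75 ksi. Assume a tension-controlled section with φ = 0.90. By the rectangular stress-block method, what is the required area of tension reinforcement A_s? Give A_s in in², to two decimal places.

M_n = M_u/φ = 6070/0.90 = 6744.44 kip·in.
From M_n = 0.85 f'_c a b (d − a/2):
a = d − √(d² − 2M_n/(0.85 f'_c b)) = 29.3 − √(29.3² − 2 × 6744.44/(0.85 × 4 × 10.2)) = 7.631 in.
A_s = 0.85 f'_c a b / f_y = 0.85 × 4 × 7.631 × 10.2 / 75 = 3.529 in².

A_s ≈ 3.53 in²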